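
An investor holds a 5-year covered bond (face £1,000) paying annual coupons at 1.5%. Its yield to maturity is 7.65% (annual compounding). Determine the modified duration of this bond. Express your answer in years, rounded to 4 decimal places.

Periodic yield y = 0.0765. First find Macaulay duration:
  t   CF        PV=CF/(1+0.0765)^t    t·PV
  1        15.00        13.9340        13.9340
  2        15.00        12.9438        25.8877
  3        15.00        12.0240        36.0720
  4        15.00        11.1695        44.6781
  5     1,015.00       702.0950     3,510.4749
  Σ                    752.1664     3,631.0468
P = 752.1664; Macaulay duration = 3,631.0468 / 752.1664 = 4.82745 years.
Modified duration = D_Mac / (1 + y) = 4.82745 / 1.0765 = 4.48440 years.

4.4844 years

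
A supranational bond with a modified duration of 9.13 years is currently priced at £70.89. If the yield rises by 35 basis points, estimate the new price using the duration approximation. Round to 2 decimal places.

Duration approximation: ΔP/P ≈ -D_mod · Δy = -9.13 × (+0.0035) = -0.031955.
New price ≈ 70.89 × (1 - 0.031955) = 68.62471005.

£68.62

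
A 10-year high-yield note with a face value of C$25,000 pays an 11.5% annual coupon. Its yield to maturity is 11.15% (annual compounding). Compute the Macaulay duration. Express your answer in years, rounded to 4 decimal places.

Periodic yield y = 0.1115. Discount each cash flow and weight by its year:
  t   CF        PV=CF/(1+0.1115)^t    t·PV
  1     2,875.00     2,586.5947     2,586.5947
  2     2,875.00     2,327.1207     4,654.2415
  3     2,875.00     2,093.6759     6,281.0276
  4     2,875.00     1,883.6490     7,534.5960
  5     2,875.00     1,694.6910     8,473.4548
  6     2,875.00     1,524.6882     9,148.1294
  7     2,875.00     1,371.7393     9,602.1751
  8     2,875.00     1,234.1334     9,873.0674
  9     2,875.00     1,110.3315     9,992.9832
  10   27,875.00     9,685.4590    96,854.5897
  Σ                 25,512.0826   165,000.8592
Price P = Σ PV = 25,512.0826.
Macaulay duration = Σ(t·PV) / P = 165,000.8592 / 25,512.0826 = 6.46756 years.

6.4676 years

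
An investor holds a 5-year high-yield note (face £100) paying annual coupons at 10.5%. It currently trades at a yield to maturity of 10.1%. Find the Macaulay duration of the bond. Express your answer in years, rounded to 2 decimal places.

Periodic yield y = 0.101. Discount each cash flow and weight by its year:
  t   CF        PV=CF/(1+0.101)^t    t·PV
  1        10.50         9.5368         9.5368
  2        10.50         8.6619        17.3239
  3        10.50         7.8673        23.6020
  4        10.50         7.1456        28.5825
  5       110.50        68.3008       341.5039
  Σ                    101.5124       420.5490
Price P = Σ PV = 101.5124.
Macaulay duration = Σ(t·PV) / P = 420.5490 / 101.5124 = 4.14283 years.

4.14 years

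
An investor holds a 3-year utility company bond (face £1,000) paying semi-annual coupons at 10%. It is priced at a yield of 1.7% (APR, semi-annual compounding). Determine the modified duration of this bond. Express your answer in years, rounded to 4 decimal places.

2.6811 years

Periodic yield y = 0.0085. First find Macaulay duration:
  t   CF        PV=CF/(1+0.0085)^t    t·PV
  1        50.00        49.5786        49.5786
  2        50.00        49.1607        98.3214
  3        50.00        48.7464       146.2391
  4        50.00        48.3355       193.3421
  5        50.00        47.9281       239.6407
  6     1,050.00       998.0077     5,988.0461
  Σ                  1,241.7570     6,715.1679
P = 1,241.7570; Macaulay duration = 6,715.1679 / 1,241.7570 = 5.40780 half-year periods = 2.70390 years.
Modified duration = D_Mac / (1 + y) = 2.70390 / 1.0085 = 2.68111 years.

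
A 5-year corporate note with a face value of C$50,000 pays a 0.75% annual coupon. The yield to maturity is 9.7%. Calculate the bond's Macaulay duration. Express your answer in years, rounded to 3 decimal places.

Periodic yield y = 0.097. Discount each cash flow and weight by its year:
  t   CF        PV=CF/(1+0.097)^t    t·PV
  1       375.00       341.8414       341.8414
  2       375.00       311.6148       623.2295
  3       375.00       284.0609       852.1826
  4       375.00       258.9433     1,035.7734
  5    50,375.00    31,708.9544   158,544.7719
  Σ                 32,905.4147   161,397.7988
Price P = Σ PV = 32,905.4147.
Macaulay duration = Σ(t·PV) / P = 161,397.7988 / 32,905.4147 = 4.90490 years.

4.905 years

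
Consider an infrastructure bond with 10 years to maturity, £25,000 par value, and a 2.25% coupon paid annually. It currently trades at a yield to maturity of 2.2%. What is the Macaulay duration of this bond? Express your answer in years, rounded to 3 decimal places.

Periodic yield y = 0.022. Discount each cash flow and weight by its year:
  t   CF        PV=CF/(1+0.022)^t    t·PV
  1       562.50       550.3914       550.3914
  2       562.50       538.5434     1,077.0869
  3       562.50       526.9505     1,580.8516
  4       562.50       515.6072     2,062.4287
  5       562.50       504.5080     2,522.5399
  6       562.50       493.6477     2,961.8864
  7       562.50       483.0213     3,381.1489
  8       562.50       472.6236     3,780.9884
  9       562.50       462.4497     4,162.0469
  10   25,562.50    20,563.3737   205,633.7367
  Σ                 25,111.1164   227,713.1058
Price P = Σ PV = 25,111.1164.
Macaulay duration = Σ(t·PV) / P = 227,713.1058 / 25,111.1164 = 9.06822 years.

9.068 years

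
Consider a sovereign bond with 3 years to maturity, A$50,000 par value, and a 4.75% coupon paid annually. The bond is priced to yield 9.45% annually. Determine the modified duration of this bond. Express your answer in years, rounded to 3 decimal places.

Periodic yield y = 0.0945. First find Macaulay duration:
  t   CF        PV=CF/(1+0.0945)^t    t·PV
  1     2,375.00     2,169.9406     2,169.9406
  2     2,375.00     1,982.5862     3,965.1724
  3    52,375.00    39,946.3165   119,838.9494
  Σ                 44,098.8433   125,974.0624
P = 44,098.8433; Macaulay duration = 125,974.0624 / 44,098.8433 = 2.85663 years.
Modified duration = D_Mac / (1 + y) = 2.85663 / 1.0945 = 2.60999 years.

2.610 years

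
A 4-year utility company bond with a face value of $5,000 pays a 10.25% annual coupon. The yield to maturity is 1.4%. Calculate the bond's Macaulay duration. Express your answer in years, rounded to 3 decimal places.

Periodic yield y = 0.014. Discount each cash flow and weight by its year:
  t   CF        PV=CF/(1+0.014)^t    t·PV
  1       512.50       505.4241       505.4241
  2       512.50       498.4458       996.8916
  3       512.50       491.5639     1,474.6918
  4     5,512.50     5,214.3092    20,857.2369
  Σ                  6,709.7430    23,834.2444
Price P = Σ PV = 6,709.7430.
Macaulay duration = Σ(t·PV) / P = 23,834.2444 / 6,709.7430 = 3.55218 years.

3.552 years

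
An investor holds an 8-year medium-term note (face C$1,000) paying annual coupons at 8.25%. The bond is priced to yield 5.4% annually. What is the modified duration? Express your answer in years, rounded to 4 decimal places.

Periodic yield y = 0.054. First find Macaulay duration:
  t   CF        PV=CF/(1+0.054)^t    t·PV
  1        82.50        78.2732        78.2732
  2        82.50        74.2630       148.5261
  3        82.50        70.4583       211.3749
  4        82.50        66.8485       267.3939
  5        82.50        63.4236       317.1180
  6        82.50        60.1742       361.0452
  7        82.50        57.0913       399.6389
  8     1,082.50       710.7273     5,685.8187
  Σ                  1,181.2594     7,469.1888
P = 1,181.2594; Macaulay duration = 7,469.1888 / 1,181.2594 = 6.32307 years.
Modified duration = D_Mac / (1 + y) = 6.32307 / 1.054 = 5.99912 years.

5.9991 years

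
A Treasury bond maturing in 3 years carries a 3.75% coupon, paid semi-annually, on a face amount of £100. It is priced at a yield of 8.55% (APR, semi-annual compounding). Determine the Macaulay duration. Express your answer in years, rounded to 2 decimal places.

2.85 years

Periodic yield y = 0.04275. Discount each cash flow and weight by its period:
  t   CF        PV=CF/(1+0.04275)^t    t·PV
  1        1.875         1.7981         1.7981
  2        1.875         1.7244         3.4488
  3        1.875         1.6537         4.9611
  4        1.875         1.5859         6.3437
  5        1.875         1.5209         7.6045
  6      101.875        79.2477       475.4859
  Σ                     87.5307       499.6422
Price P = Σ PV = 87.5307.
Macaulay duration = Σ(t·PV) / P = 499.6422 / 87.5307 = 5.70819 half-year periods.
In years: 5.70819 / 2 = 2.85410 years.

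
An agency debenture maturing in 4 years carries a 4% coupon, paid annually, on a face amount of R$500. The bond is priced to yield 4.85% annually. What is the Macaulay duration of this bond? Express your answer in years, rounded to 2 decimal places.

3.77 years

Periodic yield y = 0.0485. Discount each cash flow and weight by its year:
  t   CF        PV=CF/(1+0.0485)^t    t·PV
  1        20.00        19.0749        19.0749
  2        20.00        18.1925        36.3851
  3        20.00        17.3510        52.0530
  4       520.00       430.2586     1,721.0346
  Σ                    484.8771     1,828.5475
Price P = Σ PV = 484.8771.
Macaulay duration = Σ(t·PV) / P = 1,828.5475 / 484.8771 = 3.77116 years.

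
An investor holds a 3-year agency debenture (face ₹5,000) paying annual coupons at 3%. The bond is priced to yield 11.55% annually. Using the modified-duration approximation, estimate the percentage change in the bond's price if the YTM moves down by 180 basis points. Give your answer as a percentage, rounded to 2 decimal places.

+4.68%

Periodic yield y = 0.1155. Modified duration first:
  t   CF        PV=CF/(1+0.1155)^t    t·PV
  1       150.00       134.4688       134.4688
  2       150.00       120.5458       241.0916
  3     5,150.00     3,710.2101    11,130.6303
  Σ                  3,965.2248    11,506.1908
P = 3,965.2248; D_Mac = 2.90178 yrs; D_mod = 2.90178/(1+0.1155) = 2.60132 yrs.
ΔP/P ≈ -D_mod · Δy = -2.60132 × (-0.018) = +0.046824 = +4.6824%.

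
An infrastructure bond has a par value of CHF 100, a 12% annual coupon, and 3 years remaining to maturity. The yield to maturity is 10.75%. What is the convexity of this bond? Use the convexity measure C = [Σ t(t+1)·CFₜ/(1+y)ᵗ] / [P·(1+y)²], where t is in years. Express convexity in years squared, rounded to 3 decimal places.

With y = 0.1075:
  t   CF        PV=CF/(1+0.1075)^t    t·PV        t(t+1)·PV
  1        12.00        10.8352        10.8352          21.6704
  2        12.00         9.7835        19.5670          58.7009
  3       112.00        82.4493       247.3478         989.3912
  Σ                    103.0680       277.7500       1,069.7626
P = 103.0680.
Convexity = Σ t(t+1)·PV / [P·(1+y)²] = 1,069.7626 / (103.0680 × 1.226556) = 8.46206.

8.462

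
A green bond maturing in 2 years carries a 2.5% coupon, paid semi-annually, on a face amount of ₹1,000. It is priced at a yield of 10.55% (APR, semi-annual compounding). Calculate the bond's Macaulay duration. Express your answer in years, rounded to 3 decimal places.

Periodic yield y = 0.05275. Discount each cash flow and weight by its period:
  t   CF        PV=CF/(1+0.05275)^t    t·PV
  1        12.50        11.8737        11.8737
  2        12.50        11.2787        22.5574
  3        12.50        10.7136        32.1407
  4     1,012.50       824.3166     3,297.2663
  Σ                    858.1825     3,363.8381
Price P = Σ PV = 858.1825.
Macaulay duration = Σ(t·PV) / P = 3,363.8381 / 858.1825 = 3.91972 half-year periods.
In years: 3.91972 / 2 = 1.95986 years.

1.960 years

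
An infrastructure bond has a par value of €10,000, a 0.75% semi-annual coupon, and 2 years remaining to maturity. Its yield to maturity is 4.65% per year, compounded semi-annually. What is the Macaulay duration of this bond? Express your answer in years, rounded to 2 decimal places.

Periodic yield y = 0.02325. Discount each cash flow and weight by its period:
  t   CF        PV=CF/(1+0.02325)^t    t·PV
  1        37.50        36.6479        36.6479
  2        37.50        35.8152        71.6305
  3        37.50        35.0014       105.0043
  4    10,037.50     9,155.8474    36,623.3895
  Σ                  9,263.3120    36,836.6723
Price P = Σ PV = 9,263.3120.
Macaulay duration = Σ(t·PV) / P = 36,836.6723 / 9,263.3120 = 3.97662 half-year periods.
In years: 3.97662 / 2 = 1.98831 years.

1.99 years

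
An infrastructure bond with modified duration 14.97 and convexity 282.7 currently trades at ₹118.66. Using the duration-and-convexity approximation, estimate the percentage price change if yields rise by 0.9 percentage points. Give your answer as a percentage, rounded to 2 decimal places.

Duration effect: -D_mod·Δy = -14.97 × (+0.009) = -0.134730
Convexity effect: ½·C·(Δy)² = 0.5 × 282.7 × (0.009)² = +0.01144935
ΔP/P ≈ -0.134730 + 0.01144935 = -0.12328065
= -12.328065%.

-12.33%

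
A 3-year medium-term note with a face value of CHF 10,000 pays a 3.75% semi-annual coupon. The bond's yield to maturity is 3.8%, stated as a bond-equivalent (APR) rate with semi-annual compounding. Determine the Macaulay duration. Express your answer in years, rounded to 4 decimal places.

2.8652 years

Periodic yield y = 0.019. Discount each cash flow and weight by its period:
  t   CF        PV=CF/(1+0.019)^t    t·PV
  1       187.50       184.0039       184.0039
  2       187.50       180.5730       361.1461
  3       187.50       177.2061       531.6184
  4       187.50       173.9020       695.6079
  5       187.50       170.6595       853.2973
  6    10,187.50     9,099.6045    54,597.6271
  Σ                  9,985.9490    57,223.3007
Price P = Σ PV = 9,985.9490.
Macaulay duration = Σ(t·PV) / P = 57,223.3007 / 9,985.9490 = 5.73038 half-year periods.
In years: 5.73038 / 2 = 2.86519 years.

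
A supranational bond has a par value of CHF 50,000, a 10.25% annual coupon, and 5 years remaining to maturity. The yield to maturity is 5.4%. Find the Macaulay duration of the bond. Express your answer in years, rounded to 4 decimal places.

Periodic yield y = 0.054. Discount each cash flow and weight by its year:
  t   CF        PV=CF/(1+0.054)^t    t·PV
  1     5,125.00     4,862.4288     4,862.4288
  2     5,125.00     4,613.3101     9,226.6202
  3     5,125.00     4,376.9546    13,130.8637
  4     5,125.00     4,152.7083    16,610.8332
  5    55,125.00    42,378.4968   211,892.4841
  Σ                 60,383.8986   255,723.2300
Price P = Σ PV = 60,383.8986.
Macaulay duration = Σ(t·PV) / P = 255,723.2300 / 60,383.8986 = 4.23496 years.

4.2350 years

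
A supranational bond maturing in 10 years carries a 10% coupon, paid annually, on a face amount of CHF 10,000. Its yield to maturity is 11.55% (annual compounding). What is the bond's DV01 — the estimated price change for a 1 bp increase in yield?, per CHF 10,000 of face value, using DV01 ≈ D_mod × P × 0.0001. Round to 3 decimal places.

Periodic yield y = 0.1155.
  t   CF        PV=CF/(1+0.1155)^t    t·PV
  1     1,000.00       896.4590       896.4590
  2     1,000.00       803.6387     1,607.2774
  3     1,000.00       720.4291     2,161.2874
  4     1,000.00       645.8352     2,583.3407
  5     1,000.00       578.9648     2,894.8238
  6     1,000.00       519.0182     3,114.1089
  7     1,000.00       465.2785     3,256.9494
  8     1,000.00       417.1031     3,336.8247
  9     1,000.00       373.9158     3,365.2423
  10   11,000.00     3,687.2021    36,872.0207
  Σ                  9,107.8444    60,088.3345
P = 9,107.8444; D_Mac = 6.59743 yrs; D_mod = 5.91432 yrs.
DV01 ≈ 5.91432 × 9,107.8444 × 0.0001 = 5.386673.

CHF 5.387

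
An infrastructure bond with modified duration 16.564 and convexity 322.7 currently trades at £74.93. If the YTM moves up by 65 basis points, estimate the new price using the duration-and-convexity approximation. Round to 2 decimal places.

£67.37

Duration effect: -D_mod·Δy = -16.564 × (+0.0065) = -0.107666
Convexity effect: ½·C·(Δy)² = 0.5 × 322.7 × (0.0065)² = +0.0068170375
ΔP/P ≈ -0.107666 + 0.0068170375 = -0.1008489625
New price ≈ 74.93 × (1 - 0.1008489625) = 67.373387239875.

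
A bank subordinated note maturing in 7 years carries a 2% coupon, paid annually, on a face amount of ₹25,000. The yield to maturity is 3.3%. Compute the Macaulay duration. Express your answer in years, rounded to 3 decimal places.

6.581 years

Periodic yield y = 0.033. Discount each cash flow and weight by its year:
  t   CF        PV=CF/(1+0.033)^t    t·PV
  1       500.00       484.0271       484.0271
  2       500.00       468.5645       937.1290
  3       500.00       453.5958     1,360.7874
  4       500.00       439.1053     1,756.4214
  5       500.00       425.0778     2,125.3889
  6       500.00       411.4983     2,468.9900
  7    25,500.00    20,315.9872   142,211.9102
  Σ                 22,997.8560   151,344.6539
Price P = Σ PV = 22,997.8560.
Macaulay duration = Σ(t·PV) / P = 151,344.6539 / 22,997.8560 = 6.58082 years.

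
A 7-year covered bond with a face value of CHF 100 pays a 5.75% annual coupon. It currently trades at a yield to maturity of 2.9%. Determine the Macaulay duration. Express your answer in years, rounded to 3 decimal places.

Periodic yield y = 0.029. Discount each cash flow and weight by its year:
  t   CF        PV=CF/(1+0.029)^t    t·PV
  1         5.75         5.5879         5.5879
  2         5.75         5.4305        10.8609
  3         5.75         5.2774        15.8323
  4         5.75         5.1287        20.5148
  5         5.75         4.9841        24.9207
  6         5.75         4.8437        29.0621
  7       105.75        86.5711       605.9974
  Σ                    117.8234       712.7762
Price P = Σ PV = 117.8234.
Macaulay duration = Σ(t·PV) / P = 712.7762 / 117.8234 = 6.04953 years.

6.050 years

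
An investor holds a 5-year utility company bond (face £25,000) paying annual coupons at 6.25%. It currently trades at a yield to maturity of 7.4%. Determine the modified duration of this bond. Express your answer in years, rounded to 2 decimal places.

4.12 years

Periodic yield y = 0.074. First find Macaulay duration:
  t   CF        PV=CF/(1+0.074)^t    t·PV
  1     1,562.50     1,454.8417     1,454.8417
  2     1,562.50     1,354.6012     2,709.2024
  3     1,562.50     1,261.2674     3,783.8023
  4     1,562.50     1,174.3645     4,697.4578
  5    26,562.50    18,588.6367    92,943.1837
  Σ                 23,833.7116   105,588.4880
P = 23,833.7116; Macaulay duration = 105,588.4880 / 23,833.7116 = 4.43022 years.
Modified duration = D_Mac / (1 + y) = 4.43022 / 1.074 = 4.12497 years.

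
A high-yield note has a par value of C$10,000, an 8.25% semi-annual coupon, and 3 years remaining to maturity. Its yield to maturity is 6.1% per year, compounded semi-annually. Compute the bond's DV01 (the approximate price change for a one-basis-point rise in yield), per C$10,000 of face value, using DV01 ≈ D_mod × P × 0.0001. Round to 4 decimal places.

C$2.8004

Periodic yield y = 0.0305.
  t   CF        PV=CF/(1+0.0305)^t    t·PV
  1       412.50       400.2911       400.2911
  2       412.50       388.4436       776.8872
  3       412.50       376.9467     1,130.8401
  4       412.50       365.7901     1,463.1605
  5       412.50       354.9637     1,774.8186
  6    10,412.50     8,694.9490    52,169.6938
  Σ                 10,581.3842    57,715.6914
P = 10,581.3842; D_Mac = 5.45446 half-year periods = 2.72723 yrs; D_mod = 2.64651 yrs.
DV01 ≈ 2.64651 × 10,581.3842 × 0.0001 = 2.800373.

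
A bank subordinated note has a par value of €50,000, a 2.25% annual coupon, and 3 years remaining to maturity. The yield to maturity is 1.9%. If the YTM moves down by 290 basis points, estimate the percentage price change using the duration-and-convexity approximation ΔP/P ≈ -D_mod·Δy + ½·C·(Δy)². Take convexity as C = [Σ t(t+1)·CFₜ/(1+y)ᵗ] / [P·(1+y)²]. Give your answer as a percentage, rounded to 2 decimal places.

+8.82%

With y = 0.019:
  t   CF        PV=CF/(1+0.019)^t    t·PV        t(t+1)·PV
  1     1,125.00     1,104.0236     1,104.0236       2,208.0471
  2     1,125.00     1,083.4382     2,166.8765       6,500.6294
  3    51,125.00    48,318.2024   144,954.6073     579,818.4292
  Σ                 50,505.6642   148,225.5073     588,527.1057
P = 50,505.6642; D_Mac = 2.93483 yrs; D_mod = 2.88011 yrs; C = 11.22220.
Duration effect: -2.88011 × (-0.029) = +0.083523
Convexity effect: 0.5 × 11.22220 × (-0.029)² = +0.0047189
ΔP/P ≈ +0.083523 + 0.0047189 = +0.088242 = +8.8242%.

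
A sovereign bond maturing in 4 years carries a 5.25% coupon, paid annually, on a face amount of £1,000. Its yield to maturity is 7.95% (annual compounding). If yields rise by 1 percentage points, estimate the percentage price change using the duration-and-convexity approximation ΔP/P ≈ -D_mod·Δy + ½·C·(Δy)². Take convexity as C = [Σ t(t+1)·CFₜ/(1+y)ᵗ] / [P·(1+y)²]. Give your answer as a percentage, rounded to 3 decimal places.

With y = 0.0795:
  t   CF        PV=CF/(1+0.0795)^t    t·PV        t(t+1)·PV
  1        52.50        48.6336        48.6336          97.2673
  2        52.50        45.0520        90.1040         270.3120
  3        52.50        41.7341       125.2024         500.8096
  4     1,052.50       775.0532     3,100.2128      15,501.0641
  Σ                    910.4730     3,364.1528      16,369.4529
P = 910.4730; D_Mac = 3.69495 yrs; D_mod = 3.42284 yrs; C = 15.42843.
Duration effect: -3.42284 × (+0.01) = -0.034228
Convexity effect: 0.5 × 15.42843 × (0.01)² = +0.0007714
ΔP/P ≈ -0.034228 + 0.0007714 = -0.033457 = -3.3457%.

-3.346%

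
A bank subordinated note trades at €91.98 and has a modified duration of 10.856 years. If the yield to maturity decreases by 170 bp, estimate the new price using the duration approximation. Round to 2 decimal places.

Duration approximation: ΔP/P ≈ -D_mod · Δy = -10.856 × (-0.017) = +0.184552.
New price ≈ 91.98 × (1 + 0.184552) = 108.95509296.

€108.96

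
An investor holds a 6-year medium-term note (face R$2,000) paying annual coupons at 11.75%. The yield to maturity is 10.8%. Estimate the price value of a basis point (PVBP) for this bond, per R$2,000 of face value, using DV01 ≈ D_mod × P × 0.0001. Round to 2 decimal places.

R$0.87

Periodic yield y = 0.108.
  t   CF        PV=CF/(1+0.108)^t    t·PV
  1       235.00       212.0939       212.0939
  2       235.00       191.4205       382.8409
  3       235.00       172.7621       518.2864
  4       235.00       155.9225       623.6900
  5       235.00       140.7243       703.6214
  6     2,235.00     1,207.9222     7,247.5332
  Σ                  2,080.8455     9,688.0659
P = 2,080.8455; D_Mac = 4.65583 yrs; D_mod = 4.20201 yrs.
DV01 ≈ 4.20201 × 2,080.8455 × 0.0001 = 0.874374.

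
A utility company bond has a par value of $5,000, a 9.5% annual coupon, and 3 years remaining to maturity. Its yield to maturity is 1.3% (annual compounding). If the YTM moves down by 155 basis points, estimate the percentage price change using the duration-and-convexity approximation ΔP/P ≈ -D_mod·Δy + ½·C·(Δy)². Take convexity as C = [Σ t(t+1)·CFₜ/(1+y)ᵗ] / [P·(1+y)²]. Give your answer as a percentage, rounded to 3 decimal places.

With y = 0.013:
  t   CF        PV=CF/(1+0.013)^t    t·PV        t(t+1)·PV
  1       475.00       468.9042       468.9042         937.8085
  2       475.00       462.8867       925.7734       2,777.3203
  3     5,475.00     5,266.9087    15,800.7260      63,202.9040
  Σ                  6,198.6996    17,195.4037      66,918.0328
P = 6,198.6996; D_Mac = 2.77403 yrs; D_mod = 2.73843 yrs; C = 10.52019.
Duration effect: -2.73843 × (-0.0155) = +0.042446
Convexity effect: 0.5 × 10.52019 × (-0.0155)² = +0.0012637
ΔP/P ≈ +0.042446 + 0.0012637 = +0.043709 = +4.3709%.

+4.371%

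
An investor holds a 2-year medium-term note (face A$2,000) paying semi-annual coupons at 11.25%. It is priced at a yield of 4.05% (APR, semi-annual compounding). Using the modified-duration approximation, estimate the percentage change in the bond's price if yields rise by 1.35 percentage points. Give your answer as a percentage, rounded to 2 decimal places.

-2.46%

Periodic yield y = 0.02025. Modified duration first:
  t   CF        PV=CF/(1+0.02025)^t    t·PV
  1       112.50       110.2671       110.2671
  2       112.50       108.0785       216.1570
  3       112.50       105.9334       317.8001
  4     2,112.50     1,949.7113     7,798.8451
  Σ                  2,273.9902     8,443.0693
P = 2,273.9902; D_Mac = 3.71289 half-year periods = 1.85644 yrs; D_mod = 1.85644/(1+0.02025) = 1.81960 yrs.
ΔP/P ≈ -D_mod · Δy = -1.81960 × (+0.0135) = -0.024565 = -2.4565%.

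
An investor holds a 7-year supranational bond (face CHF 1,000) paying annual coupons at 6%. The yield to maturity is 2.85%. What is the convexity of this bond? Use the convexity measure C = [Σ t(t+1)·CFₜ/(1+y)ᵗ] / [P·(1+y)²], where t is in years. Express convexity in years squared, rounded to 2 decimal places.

With y = 0.0285:
  t   CF        PV=CF/(1+0.0285)^t    t·PV        t(t+1)·PV
  1        60.00        58.3374        58.3374         116.6748
  2        60.00        56.7208       113.4417         340.3250
  3        60.00        55.1491       165.4473         661.7891
  4        60.00        53.6209       214.4836       1,072.4179
  5        60.00        52.1350       260.6752       1,564.0514
  6        60.00        50.6904       304.1422       2,128.9956
  7     1,060.00       870.7145     6,095.0017      48,760.0138
  Σ                  1,197.3682     7,211.5291      54,644.2677
P = 1,197.3682.
Convexity = Σ t(t+1)·PV / [P·(1+y)²] = 54,644.2677 / (1,197.3682 × 1.057812) = 43.14280.

43.14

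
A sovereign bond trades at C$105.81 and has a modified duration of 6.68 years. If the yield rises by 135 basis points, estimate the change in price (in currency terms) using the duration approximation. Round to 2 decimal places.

-C$9.54

Duration approximation: ΔP/P ≈ -D_mod · Δy = -6.68 × (+0.0135) = -0.090180.
ΔP ≈ 105.81 × (-0.090180) = -9.5419458.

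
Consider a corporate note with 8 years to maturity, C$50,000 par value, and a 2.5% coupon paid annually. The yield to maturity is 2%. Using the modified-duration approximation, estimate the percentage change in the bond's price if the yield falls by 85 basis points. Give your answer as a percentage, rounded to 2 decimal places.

Periodic yield y = 0.02. Modified duration first:
  t   CF        PV=CF/(1+0.02)^t    t·PV
  1     1,250.00     1,225.4902     1,225.4902
  2     1,250.00     1,201.4610     2,402.9220
  3     1,250.00     1,177.9029     3,533.7088
  4     1,250.00     1,154.8068     4,619.2271
  5     1,250.00     1,132.1635     5,660.8176
  6     1,250.00     1,109.9642     6,659.7854
  7     1,250.00     1,088.2002     7,617.4016
  8    51,250.00    43,741.3815   349,931.0522
  Σ                 51,831.3704   381,650.4047
P = 51,831.3704; D_Mac = 7.36331 yrs; D_mod = 7.36331/(1+0.02) = 7.21893 yrs.
ΔP/P ≈ -D_mod · Δy = -7.21893 × (-0.0085) = +0.061361 = +6.1361%.

+6.14%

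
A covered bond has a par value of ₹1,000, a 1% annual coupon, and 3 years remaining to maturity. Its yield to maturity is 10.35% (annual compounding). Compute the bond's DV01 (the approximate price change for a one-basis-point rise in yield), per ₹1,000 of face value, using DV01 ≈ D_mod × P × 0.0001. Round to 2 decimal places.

Periodic yield y = 0.1035.
  t   CF        PV=CF/(1+0.1035)^t    t·PV
  1        10.00         9.0621         9.0621
  2        10.00         8.2121        16.4242
  3     1,010.00       751.6304     2,254.8913
  Σ                    768.9046     2,280.3776
P = 768.9046; D_Mac = 2.96575 yrs; D_mod = 2.68758 yrs.
DV01 ≈ 2.68758 × 768.9046 × 0.0001 = 0.206650.

₹0.21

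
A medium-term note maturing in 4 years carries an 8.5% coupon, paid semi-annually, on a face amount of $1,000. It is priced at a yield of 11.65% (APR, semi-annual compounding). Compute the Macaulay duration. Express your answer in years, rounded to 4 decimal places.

Periodic yield y = 0.05825. Discount each cash flow and weight by its period:
  t   CF        PV=CF/(1+0.05825)^t    t·PV
  1        42.50        40.1606        40.1606
  2        42.50        37.9501        75.9001
  3        42.50        35.8611       107.5834
  4        42.50        33.8872       135.5488
  5        42.50        32.0219       160.1097
  6        42.50        30.2593       181.5560
  7        42.50        28.5937       200.1562
  8     1,042.50       662.7807     5,302.2455
  Σ                    901.5147     6,203.2603
Price P = Σ PV = 901.5147.
Macaulay duration = Σ(t·PV) / P = 6,203.2603 / 901.5147 = 6.88093 half-year periods.
In years: 6.88093 / 2 = 3.44047 years.

3.4405 years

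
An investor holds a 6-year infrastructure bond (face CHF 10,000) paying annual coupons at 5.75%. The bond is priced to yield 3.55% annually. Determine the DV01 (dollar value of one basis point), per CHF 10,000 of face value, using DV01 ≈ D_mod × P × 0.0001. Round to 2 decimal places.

CHF 5.70

Periodic yield y = 0.0355.
  t   CF        PV=CF/(1+0.0355)^t    t·PV
  1       575.00       555.2873       555.2873
  2       575.00       536.2504     1,072.5008
  3       575.00       517.8662     1,553.5985
  4       575.00       500.1122     2,000.4487
  5       575.00       482.9669     2,414.8343
  6    10,575.00     8,577.8759    51,467.2551
  Σ                 11,170.3588    59,063.9248
P = 11,170.3588; D_Mac = 5.28756 yrs; D_mod = 5.10629 yrs.
DV01 ≈ 5.10629 × 11,170.3588 × 0.0001 = 5.703904.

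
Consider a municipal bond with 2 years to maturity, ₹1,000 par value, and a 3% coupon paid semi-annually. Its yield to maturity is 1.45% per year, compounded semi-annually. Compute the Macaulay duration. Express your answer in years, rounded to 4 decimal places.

1.9569 years

Periodic yield y = 0.00725. Discount each cash flow and weight by its period:
  t   CF        PV=CF/(1+0.00725)^t    t·PV
  1        15.00        14.8920        14.8920
  2        15.00        14.7848        29.5697
  3        15.00        14.6784        44.0353
  4     1,015.00       986.0909     3,944.3635
  Σ                  1,030.4462     4,032.8605
Price P = Σ PV = 1,030.4462.
Macaulay duration = Σ(t·PV) / P = 4,032.8605 / 1,030.4462 = 3.91370 half-year periods.
In years: 3.91370 / 2 = 1.95685 years.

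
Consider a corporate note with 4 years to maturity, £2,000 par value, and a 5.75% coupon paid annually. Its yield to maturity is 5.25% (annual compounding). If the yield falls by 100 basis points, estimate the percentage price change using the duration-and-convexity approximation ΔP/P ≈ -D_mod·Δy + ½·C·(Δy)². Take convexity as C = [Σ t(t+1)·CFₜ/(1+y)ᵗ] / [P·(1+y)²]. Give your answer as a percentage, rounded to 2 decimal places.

+3.59%

With y = 0.0525:
  t   CF        PV=CF/(1+0.0525)^t    t·PV        t(t+1)·PV
  1       115.00       109.2637       109.2637         218.5273
  2       115.00       103.8135       207.6269         622.8807
  3       115.00        98.6351       295.9053       1,183.6213
  4     2,115.00     1,723.5423     6,894.1693      34,470.8466
  Σ                  2,035.2545     7,506.9652      36,495.8759
P = 2,035.2545; D_Mac = 3.68847 yrs; D_mod = 3.50448 yrs; C = 16.18754.
Duration effect: -3.50448 × (-0.01) = +0.035045
Convexity effect: 0.5 × 16.18754 × (-0.01)² = +0.0008094
ΔP/P ≈ +0.035045 + 0.0008094 = +0.035854 = +3.5854%.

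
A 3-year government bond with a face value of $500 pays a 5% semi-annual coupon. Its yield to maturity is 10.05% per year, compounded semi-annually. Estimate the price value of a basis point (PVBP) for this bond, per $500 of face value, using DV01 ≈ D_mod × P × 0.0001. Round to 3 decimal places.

$0.117

Periodic yield y = 0.05025.
  t   CF        PV=CF/(1+0.05025)^t    t·PV
  1        12.50        11.9019        11.9019
  2        12.50        11.3325        22.6649
  3        12.50        10.7903        32.3708
  4        12.50        10.2740        41.0960
  5        12.50         9.7824        48.9121
  6       512.50       381.8895     2,291.3371
  Σ                    435.9706     2,448.2828
P = 435.9706; D_Mac = 5.61571 half-year periods = 2.80785 yrs; D_mod = 2.67351 yrs.
DV01 ≈ 2.67351 × 435.9706 × 0.0001 = 0.116557.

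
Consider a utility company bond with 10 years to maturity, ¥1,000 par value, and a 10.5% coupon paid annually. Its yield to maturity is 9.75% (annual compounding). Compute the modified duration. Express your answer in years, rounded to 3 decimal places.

6.127 years

Periodic yield y = 0.0975. First find Macaulay duration:
  t   CF        PV=CF/(1+0.0975)^t    t·PV
  1       105.00        95.6720        95.6720
  2       105.00        87.1726       174.3453
  3       105.00        79.4284       238.2851
  4       105.00        72.3721       289.4884
  5       105.00        65.9427       329.7134
  6       105.00        60.0845       360.5067
  7       105.00        54.7467       383.2266
  8       105.00        49.8831       399.0645
  9       105.00        45.4515       409.0638
  10    1,105.00       435.8299     4,358.2987
  Σ                  1,046.5834     7,037.6645
P = 1,046.5834; Macaulay duration = 7,037.6645 / 1,046.5834 = 6.72442 years.
Modified duration = D_Mac / (1 + y) = 6.72442 / 1.0975 = 6.12703 years.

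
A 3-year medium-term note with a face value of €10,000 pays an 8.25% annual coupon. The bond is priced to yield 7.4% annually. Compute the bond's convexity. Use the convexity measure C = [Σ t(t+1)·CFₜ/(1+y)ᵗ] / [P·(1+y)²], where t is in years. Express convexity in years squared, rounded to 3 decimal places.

With y = 0.074:
  t   CF        PV=CF/(1+0.074)^t    t·PV        t(t+1)·PV
  1       825.00       768.1564       768.1564       1,536.3128
  2       825.00       715.2294     1,430.4589       4,291.3767
  3    10,825.00     8,738.0608    26,214.1823     104,856.7293
  Σ                 10,221.4466    28,412.7976     110,684.4188
P = 10,221.4466.
Convexity = Σ t(t+1)·PV / [P·(1+y)²] = 110,684.4188 / (10,221.4466 × 1.153476) = 9.38784.

9.388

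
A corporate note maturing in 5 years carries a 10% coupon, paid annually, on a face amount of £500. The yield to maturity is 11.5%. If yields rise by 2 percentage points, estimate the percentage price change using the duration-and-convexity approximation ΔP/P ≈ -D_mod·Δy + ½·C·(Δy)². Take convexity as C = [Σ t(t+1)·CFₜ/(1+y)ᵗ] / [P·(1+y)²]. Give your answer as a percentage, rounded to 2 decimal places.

With y = 0.115:
  t   CF        PV=CF/(1+0.115)^t    t·PV        t(t+1)·PV
  1        50.00        44.8430        44.8430          89.6861
  2        50.00        40.2180        80.4360         241.3079
  3        50.00        36.0699       108.2098         432.8393
  4        50.00        32.3497       129.3989         646.9944
  5       550.00       319.1452     1,595.7261       9,574.3568
  Σ                    472.6259     1,958.6138      10,985.1844
P = 472.6259; D_Mac = 4.14411 yrs; D_mod = 3.71669 yrs; C = 18.69563.
Duration effect: -3.71669 × (+0.02) = -0.074334
Convexity effect: 0.5 × 18.69563 × (0.02)² = +0.0037391
ΔP/P ≈ -0.074334 + 0.0037391 = -0.070595 = -7.0595%.

-7.06%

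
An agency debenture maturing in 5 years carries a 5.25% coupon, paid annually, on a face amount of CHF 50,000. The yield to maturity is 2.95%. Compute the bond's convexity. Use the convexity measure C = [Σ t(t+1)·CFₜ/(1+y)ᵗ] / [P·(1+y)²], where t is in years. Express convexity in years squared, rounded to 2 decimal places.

With y = 0.0295:
  t   CF        PV=CF/(1+0.0295)^t    t·PV        t(t+1)·PV
  1     2,625.00     2,549.7814     2,549.7814       5,099.5629
  2     2,625.00     2,476.7183     4,953.4365      14,860.3096
  3     2,625.00     2,405.7487     7,217.2460      28,868.9841
  4     2,625.00     2,336.8127     9,347.2508      46,736.2540
  5    52,625.00    45,505.1294   227,525.6472   1,365,153.8832
  Σ                 55,274.1905   251,593.3620   1,460,718.9937
P = 55,274.1905.
Convexity = Σ t(t+1)·PV / [P·(1+y)²] = 1,460,718.9937 / (55,274.1905 × 1.059870) = 24.93398.

24.93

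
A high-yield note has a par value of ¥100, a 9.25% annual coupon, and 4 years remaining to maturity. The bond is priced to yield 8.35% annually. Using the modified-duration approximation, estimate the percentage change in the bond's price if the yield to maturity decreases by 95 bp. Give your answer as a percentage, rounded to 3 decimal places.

+3.093%

Periodic yield y = 0.0835. Modified duration first:
  t   CF        PV=CF/(1+0.0835)^t    t·PV
  1         9.25         8.5371         8.5371
  2         9.25         7.8792        15.7585
  3         9.25         7.2720        21.8161
  4       109.25        79.2694       317.0778
  Σ                    102.9578       363.1894
P = 102.9578; D_Mac = 3.52755 yrs; D_mod = 3.52755/(1+0.0835) = 3.25570 yrs.
ΔP/P ≈ -D_mod · Δy = -3.25570 × (-0.0095) = +0.030929 = +3.0929%.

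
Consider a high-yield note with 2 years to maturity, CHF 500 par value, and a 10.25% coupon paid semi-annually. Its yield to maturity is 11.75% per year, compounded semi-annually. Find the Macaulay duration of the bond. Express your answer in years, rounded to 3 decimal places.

Periodic yield y = 0.05875. Discount each cash flow and weight by its period:
  t   CF        PV=CF/(1+0.05875)^t    t·PV
  1       25.625        24.2031        24.2031
  2       25.625        22.8600        45.7201
  3       25.625        21.5915        64.7746
  4      525.625       418.3139     1,673.2557
  Σ                    486.9686     1,807.9535
Price P = Σ PV = 486.9686.
Macaulay duration = Σ(t·PV) / P = 1,807.9535 / 486.9686 = 3.71267 half-year periods.
In years: 3.71267 / 2 = 1.85633 years.

1.856 years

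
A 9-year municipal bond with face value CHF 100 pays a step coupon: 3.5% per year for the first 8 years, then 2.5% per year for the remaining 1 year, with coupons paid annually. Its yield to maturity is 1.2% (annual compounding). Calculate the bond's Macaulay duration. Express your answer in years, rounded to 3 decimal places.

7.979 years

Periodic yield y = 0.012. Discount each cash flow and weight by its year:
  t   CF        PV=CF/(1+0.012)^t    t·PV
  1         3.50         3.4585         3.4585
  2         3.50         3.4175         6.8350
  3         3.50         3.3770        10.1309
  4         3.50         3.3369        13.3477
  5         3.50         3.2974        16.4868
  6         3.50         3.2583        19.5495
  7         3.50         3.2196        22.5373
  8         3.50         3.1814        25.4515
  9       102.50        92.0660       828.5940
  Σ                    118.6125       946.3912
Price P = Σ PV = 118.6125.
Macaulay duration = Σ(t·PV) / P = 946.3912 / 118.6125 = 7.97885 years.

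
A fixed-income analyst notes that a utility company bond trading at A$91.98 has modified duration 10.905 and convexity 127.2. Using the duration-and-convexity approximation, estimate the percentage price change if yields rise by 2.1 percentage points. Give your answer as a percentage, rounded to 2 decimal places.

-20.10%

Duration effect: -D_mod·Δy = -10.905 × (+0.021) = -0.229005
Convexity effect: ½·C·(Δy)² = 0.5 × 127.2 × (0.021)² = +0.0280476
ΔP/P ≈ -0.229005 + 0.0280476 = -0.2009574
= -20.09574%.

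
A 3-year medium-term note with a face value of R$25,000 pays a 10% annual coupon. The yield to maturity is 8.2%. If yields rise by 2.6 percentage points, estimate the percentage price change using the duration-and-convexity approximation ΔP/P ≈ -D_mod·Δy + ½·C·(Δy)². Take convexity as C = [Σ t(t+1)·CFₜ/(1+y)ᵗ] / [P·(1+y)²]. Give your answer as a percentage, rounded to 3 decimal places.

-6.281%

With y = 0.082:
  t   CF        PV=CF/(1+0.082)^t    t·PV        t(t+1)·PV
  1     2,500.00     2,310.5360     2,310.5360       4,621.0721
  2     2,500.00     2,135.4307     4,270.8614      12,812.5843
  3    27,500.00    21,709.5545    65,128.6635     260,514.6541
  Σ                 26,155.5213    71,710.0610     277,948.3105
P = 26,155.5213; D_Mac = 2.74168 yrs; D_mod = 2.53390 yrs; C = 9.07708.
Duration effect: -2.53390 × (+0.026) = -0.065881
Convexity effect: 0.5 × 9.07708 × (0.026)² = +0.0030681
ΔP/P ≈ -0.065881 + 0.0030681 = -0.062813 = -6.2813%.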